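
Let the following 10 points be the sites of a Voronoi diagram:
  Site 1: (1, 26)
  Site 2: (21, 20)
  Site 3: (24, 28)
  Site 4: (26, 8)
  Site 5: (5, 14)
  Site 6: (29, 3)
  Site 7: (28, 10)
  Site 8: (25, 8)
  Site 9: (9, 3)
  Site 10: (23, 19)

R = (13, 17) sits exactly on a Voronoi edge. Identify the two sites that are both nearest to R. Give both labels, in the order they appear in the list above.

Squared distances from R to each site:
d²(R, Site 1) = 144 + 81 = 225
d²(R, Site 2) = 64 + 9 = 73
d²(R, Site 3) = 121 + 121 = 242
d²(R, Site 4) = 169 + 81 = 250
d²(R, Site 5) = 64 + 9 = 73
d²(R, Site 6) = 256 + 196 = 452
d²(R, Site 7) = 225 + 49 = 274
d²(R, Site 8) = 144 + 81 = 225
d²(R, Site 9) = 16 + 196 = 212
d²(R, Site 10) = 100 + 4 = 104
R is equidistant from Site 2 and Site 5 (both at squared distance 73), and every other site is strictly farther — so R lies on the Site 2–Site 5 Voronoi edge.

Site 2 and Site 5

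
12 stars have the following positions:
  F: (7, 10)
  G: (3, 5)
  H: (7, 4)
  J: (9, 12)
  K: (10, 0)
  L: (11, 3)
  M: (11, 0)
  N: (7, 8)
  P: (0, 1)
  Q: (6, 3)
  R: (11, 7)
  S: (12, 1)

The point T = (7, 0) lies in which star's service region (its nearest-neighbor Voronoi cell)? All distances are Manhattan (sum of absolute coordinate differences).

K

d(T,F) = 0 + 10 = 10
d(T,G) = 4 + 5 = 9
d(T,H) = 0 + 4 = 4
d(T,J) = 2 + 12 = 14
d(T,K) = 3 + 0 = 3
d(T,L) = 4 + 3 = 7
d(T,M) = 4 + 0 = 4
d(T,N) = 0 + 8 = 8
d(T,P) = 7 + 1 = 8
d(T,Q) = 1 + 3 = 4
d(T,R) = 4 + 7 = 11
d(T,S) = 5 + 1 = 6
The smallest is to K, so T lies in the Voronoi region of K.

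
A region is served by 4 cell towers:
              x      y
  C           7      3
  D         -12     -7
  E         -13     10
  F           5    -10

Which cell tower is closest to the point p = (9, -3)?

C

Squared Euclidean distances:
|pC|² = (9−7)² + (-3−3)² = 4 + 36 = 40
|pD|² = (9−(-12))² + (-3−(-7))² = 441 + 16 = 457
|pE|² = (9−(-13))² + (-3−10)² = 484 + 169 = 653
|pF|² = (9−5)² + (-3−(-10))² = 16 + 49 = 65
The smallest is to C, so p lies in the Voronoi region of C.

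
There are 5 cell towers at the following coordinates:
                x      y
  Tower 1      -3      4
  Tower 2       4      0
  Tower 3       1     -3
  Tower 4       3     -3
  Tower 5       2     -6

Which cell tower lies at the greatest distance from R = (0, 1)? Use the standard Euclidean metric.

Tower 5

Compare squared distances (the ordering matches that of the actual distances):
d²(R, Tower 1) = 9 + 9 = 18
d²(R, Tower 2) = 16 + 1 = 17
d²(R, Tower 3) = 1 + 16 = 17
d²(R, Tower 4) = 9 + 16 = 25
d²(R, Tower 5) = 4 + 49 = 53
The largest is to Tower 5.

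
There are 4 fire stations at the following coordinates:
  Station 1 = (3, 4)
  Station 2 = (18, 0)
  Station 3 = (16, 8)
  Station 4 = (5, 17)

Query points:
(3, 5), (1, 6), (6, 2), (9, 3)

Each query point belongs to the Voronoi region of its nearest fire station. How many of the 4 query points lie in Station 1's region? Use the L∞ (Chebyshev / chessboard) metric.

4

(3, 5) — d to each: Station 1:1, Station 2:15, Station 3:13, Station 4:12 → nearest is Station 1
(1, 6) — d to each: Station 1:2, Station 2:17, Station 3:15, Station 4:11 → nearest is Station 1
(6, 2) — d to each: Station 1:3, Station 2:12, Station 3:10, Station 4:15 → nearest is Station 1
(9, 3) — d to each: Station 1:6, Station 2:9, Station 3:7, Station 4:14 → nearest is Station 1
4 of the 4 points have Station 1 as nearest.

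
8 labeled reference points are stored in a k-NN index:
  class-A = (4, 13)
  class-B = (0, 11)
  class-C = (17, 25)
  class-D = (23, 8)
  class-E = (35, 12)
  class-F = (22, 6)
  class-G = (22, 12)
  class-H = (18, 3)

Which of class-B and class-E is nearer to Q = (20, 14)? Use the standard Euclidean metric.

Compare squared distances:
d²(Q, class-B) = (20−0)² + (14−11)² = 400 + 9 = 409
d²(Q, class-E) = (20−35)² + (14−12)² = 225 + 4 = 229
409 > 229, so class-E is closer.

class-E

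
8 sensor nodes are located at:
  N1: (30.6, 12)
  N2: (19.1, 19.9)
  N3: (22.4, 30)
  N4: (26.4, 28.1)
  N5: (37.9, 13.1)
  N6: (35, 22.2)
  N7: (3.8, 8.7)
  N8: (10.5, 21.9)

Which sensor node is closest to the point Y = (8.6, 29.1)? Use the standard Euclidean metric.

Squared Euclidean distances:
|YN1|² = (8.6−30.6)² + (29.1−12)² = 484 + 292.41 = 776.41
|YN2|² = (8.6−19.1)² + (29.1−19.9)² = 110.25 + 84.64 = 194.89
|YN3|² = (8.6−22.4)² + (29.1−30)² = 190.44 + 0.81 = 191.25
|YN4|² = (8.6−26.4)² + (29.1−28.1)² = 316.84 + 1 = 317.84
|YN5|² = (8.6−37.9)² + (29.1−13.1)² = 858.49 + 256 = 1114.49
|YN6|² = (8.6−35)² + (29.1−22.2)² = 696.96 + 47.61 = 744.57
|YN7|² = (8.6−3.8)² + (29.1−8.7)² = 23.04 + 416.16 = 439.2
|YN8|² = (8.6−10.5)² + (29.1−21.9)² = 3.61 + 51.84 = 55.45
Minimum is at N8.

N8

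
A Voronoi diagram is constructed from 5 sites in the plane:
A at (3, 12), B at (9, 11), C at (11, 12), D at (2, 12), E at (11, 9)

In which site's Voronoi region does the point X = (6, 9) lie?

B

Squared Euclidean distances:
|XA|² = (6−3)² + (9−12)² = 9 + 9 = 18
|XB|² = (6−9)² + (9−11)² = 9 + 4 = 13
|XC|² = (6−11)² + (9−12)² = 25 + 9 = 34
|XD|² = (6−2)² + (9−12)² = 16 + 9 = 25
|XE|² = (6−11)² + (9−9)² = 25 + 0 = 25
The smallest is to B, so X lies in the Voronoi region of B.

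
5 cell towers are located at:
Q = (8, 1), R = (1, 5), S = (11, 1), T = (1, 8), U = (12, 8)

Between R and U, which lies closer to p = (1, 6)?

R

Compare squared distances:
|pR|² = (1−1)² + (6−5)² = 0 + 1 = 1
|pU|² = (1−12)² + (6−8)² = 121 + 4 = 125
1 < 125, so R is closer.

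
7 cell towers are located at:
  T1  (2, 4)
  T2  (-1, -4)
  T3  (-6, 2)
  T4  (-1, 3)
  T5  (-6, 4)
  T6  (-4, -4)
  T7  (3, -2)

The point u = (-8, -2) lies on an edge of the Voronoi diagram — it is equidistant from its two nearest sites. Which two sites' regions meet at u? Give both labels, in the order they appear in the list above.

Squared distances from u to each site:
|uT1|² = (-8−2)² + (-2−4)² = 100 + 36 = 136
|uT2|² = (-8−(-1))² + (-2−(-4))² = 49 + 4 = 53
|uT3|² = (-8−(-6))² + (-2−2)² = 4 + 16 = 20
|uT4|² = (-8−(-1))² + (-2−3)² = 49 + 25 = 74
|uT5|² = (-8−(-6))² + (-2−4)² = 4 + 36 = 40
|uT6|² = (-8−(-4))² + (-2−(-4))² = 16 + 4 = 20
|uT7|² = (-8−3)² + (-2−(-2))² = 121 + 0 = 121
u is equidistant from T3 and T6 (both at squared distance 20), and every other site is strictly farther — so u lies on the T3–T6 Voronoi edge.

T3 and T6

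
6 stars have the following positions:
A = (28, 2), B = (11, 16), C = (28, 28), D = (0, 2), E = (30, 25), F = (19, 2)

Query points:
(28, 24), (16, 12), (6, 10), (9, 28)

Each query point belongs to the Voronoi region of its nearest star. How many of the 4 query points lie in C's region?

0

(28, 24) — d² to each: A:484, B:353, C:16, D:1268, E:5, F:565 → nearest is E
(16, 12) — d² to each: A:244, B:41, C:400, D:356, E:365, F:109 → nearest is B
(6, 10) — d² to each: A:548, B:61, C:808, D:100, E:801, F:233 → nearest is B
(9, 28) — d² to each: A:1037, B:148, C:361, D:757, E:450, F:776 → nearest is B
0 of the 4 points have C as nearest.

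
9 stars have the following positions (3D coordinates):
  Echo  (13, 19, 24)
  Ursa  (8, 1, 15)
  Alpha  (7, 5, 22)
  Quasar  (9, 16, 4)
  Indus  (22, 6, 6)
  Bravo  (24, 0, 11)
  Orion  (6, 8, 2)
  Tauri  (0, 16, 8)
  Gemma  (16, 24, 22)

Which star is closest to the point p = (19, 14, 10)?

Indus

Since √ is increasing, it suffices to compare squared distances:
d²(p, Echo) = 36 + 25 + 196 = 257
d²(p, Ursa) = 121 + 169 + 25 = 315
d²(p, Alpha) = 144 + 81 + 144 = 369
d²(p, Quasar) = 100 + 4 + 36 = 140
d²(p, Indus) = 9 + 64 + 16 = 89
d²(p, Bravo) = 25 + 196 + 1 = 222
d²(p, Orion) = 169 + 36 + 64 = 269
d²(p, Tauri) = 361 + 4 + 4 = 369
d²(p, Gemma) = 9 + 100 + 144 = 253
The smallest is to Indus, so p lies in the Voronoi region of Indus.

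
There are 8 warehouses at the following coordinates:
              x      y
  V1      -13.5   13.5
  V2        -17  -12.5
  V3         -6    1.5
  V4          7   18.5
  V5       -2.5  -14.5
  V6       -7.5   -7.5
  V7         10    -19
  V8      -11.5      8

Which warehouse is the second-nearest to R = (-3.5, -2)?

V6

Squared Euclidean distances:
|RV1|² = 100 + 240.25 = 340.25
|RV2|² = 182.25 + 110.25 = 292.5
|RV3|² = 6.25 + 12.25 = 18.5
|RV4|² = 110.25 + 420.25 = 530.5
|RV5|² = 1 + 156.25 = 157.25
|RV6|² = 16 + 30.25 = 46.25
|RV7|² = 182.25 + 289 = 471.25
|RV8|² = 64 + 100 = 164
Sorted ascending: V3, V6, V5, … — the second-nearest is V6.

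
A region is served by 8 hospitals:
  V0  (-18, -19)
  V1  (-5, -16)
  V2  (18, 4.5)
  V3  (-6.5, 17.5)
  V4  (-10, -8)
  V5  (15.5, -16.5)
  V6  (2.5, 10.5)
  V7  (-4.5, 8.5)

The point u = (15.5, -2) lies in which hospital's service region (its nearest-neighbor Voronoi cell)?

V2

Compare squared distances (the ordering matches that of the actual distances):
|uV0|² = (15.5−(-18))² + (-2−(-19))² = 1122.25 + 289 = 1411.25
|uV1|² = (15.5−(-5))² + (-2−(-16))² = 420.25 + 196 = 616.25
|uV2|² = (15.5−18)² + (-2−4.5)² = 6.25 + 42.25 = 48.5
|uV3|² = (15.5−(-6.5))² + (-2−17.5)² = 484 + 380.25 = 864.25
|uV4|² = (15.5−(-10))² + (-2−(-8))² = 650.25 + 36 = 686.25
|uV5|² = (15.5−15.5)² + (-2−(-16.5))² = 0 + 210.25 = 210.25
|uV6|² = (15.5−2.5)² + (-2−10.5)² = 169 + 156.25 = 325.25
|uV7|² = (15.5−(-4.5))² + (-2−8.5)² = 400 + 110.25 = 510.25
The smallest is to V2, so u lies in the Voronoi region of V2.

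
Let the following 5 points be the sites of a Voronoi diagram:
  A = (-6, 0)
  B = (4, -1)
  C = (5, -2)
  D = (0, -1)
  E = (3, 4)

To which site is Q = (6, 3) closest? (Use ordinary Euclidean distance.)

Squared Euclidean distances:
|QA|² = 144 + 9 = 153
|QB|² = 4 + 16 = 20
|QC|² = 1 + 25 = 26
|QD|² = 36 + 16 = 52
|QE|² = 9 + 1 = 10
Minimum is at E.

E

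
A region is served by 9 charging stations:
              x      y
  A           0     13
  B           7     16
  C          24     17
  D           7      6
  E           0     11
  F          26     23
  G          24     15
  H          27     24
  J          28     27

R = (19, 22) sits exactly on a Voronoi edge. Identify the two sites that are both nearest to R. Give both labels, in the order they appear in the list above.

Squared distances from R to each site:
|RA|² = (19−0)² + (22−13)² = 361 + 81 = 442
|RB|² = (19−7)² + (22−16)² = 144 + 36 = 180
|RC|² = (19−24)² + (22−17)² = 25 + 25 = 50
|RD|² = (19−7)² + (22−6)² = 144 + 256 = 400
|RE|² = (19−0)² + (22−11)² = 361 + 121 = 482
|RF|² = (19−26)² + (22−23)² = 49 + 1 = 50
|RG|² = (19−24)² + (22−15)² = 25 + 49 = 74
|RH|² = (19−27)² + (22−24)² = 64 + 4 = 68
|RJ|² = (19−28)² + (22−27)² = 81 + 25 = 106
R is equidistant from C and F (both at squared distance 50), and every other site is strictly farther — so R lies on the C–F Voronoi edge.

C and F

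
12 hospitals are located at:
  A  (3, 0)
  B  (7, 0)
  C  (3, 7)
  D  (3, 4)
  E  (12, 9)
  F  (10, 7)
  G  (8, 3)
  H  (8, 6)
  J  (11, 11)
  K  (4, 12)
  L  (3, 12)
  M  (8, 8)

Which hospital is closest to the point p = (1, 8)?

C

Since √ is increasing, it suffices to compare squared distances:
|pA|² = 4 + 64 = 68
|pB|² = 36 + 64 = 100
|pC|² = 4 + 1 = 5
|pD|² = 4 + 16 = 20
|pE|² = 121 + 1 = 122
|pF|² = 81 + 1 = 82
|pG|² = 49 + 25 = 74
|pH|² = 49 + 4 = 53
|pJ|² = 100 + 9 = 109
|pK|² = 9 + 16 = 25
|pL|² = 4 + 16 = 20
|pM|² = 49 + 0 = 49
Minimum is at C.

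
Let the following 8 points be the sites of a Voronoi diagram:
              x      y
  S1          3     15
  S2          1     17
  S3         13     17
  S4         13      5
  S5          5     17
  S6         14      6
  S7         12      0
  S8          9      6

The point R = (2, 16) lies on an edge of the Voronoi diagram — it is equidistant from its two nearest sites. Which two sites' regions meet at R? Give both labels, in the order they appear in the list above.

Squared distances from R to each site:
|RS1|² = (2−3)² + (16−15)² = 1 + 1 = 2
|RS2|² = (2−1)² + (16−17)² = 1 + 1 = 2
|RS3|² = (2−13)² + (16−17)² = 121 + 1 = 122
|RS4|² = (2−13)² + (16−5)² = 121 + 121 = 242
|RS5|² = (2−5)² + (16−17)² = 9 + 1 = 10
|RS6|² = (2−14)² + (16−6)² = 144 + 100 = 244
|RS7|² = (2−12)² + (16−0)² = 100 + 256 = 356
|RS8|² = (2−9)² + (16−6)² = 49 + 100 = 149
R is equidistant from S1 and S2 (both at squared distance 2), and every other site is strictly farther — so R lies on the S1–S2 Voronoi edge.

S1 and S2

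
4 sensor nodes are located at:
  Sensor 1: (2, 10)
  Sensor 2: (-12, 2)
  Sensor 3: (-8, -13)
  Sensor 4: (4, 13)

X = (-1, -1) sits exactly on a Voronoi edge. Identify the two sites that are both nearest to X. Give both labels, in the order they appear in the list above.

Squared distances from X to each site:
d²(X, Sensor 1) = (-1−2)² + (-1−10)² = 9 + 121 = 130
d²(X, Sensor 2) = (-1−(-12))² + (-1−2)² = 121 + 9 = 130
d²(X, Sensor 3) = (-1−(-8))² + (-1−(-13))² = 49 + 144 = 193
d²(X, Sensor 4) = (-1−4)² + (-1−13)² = 25 + 196 = 221
X is equidistant from Sensor 1 and Sensor 2 (both at squared distance 130), and every other site is strictly farther — so X lies on the Sensor 1–Sensor 2 Voronoi edge.

Sensor 1 and Sensor 2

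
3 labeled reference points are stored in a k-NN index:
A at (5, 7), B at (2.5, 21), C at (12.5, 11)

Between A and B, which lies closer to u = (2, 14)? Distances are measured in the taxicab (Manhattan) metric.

d(u,A) = |2−5| + |14−7| = 3 + 7 = 10
d(u,B) = |2−2.5| + |14−21| = 0.5 + 7 = 7.5
10 > 7.5, so B is closer.

B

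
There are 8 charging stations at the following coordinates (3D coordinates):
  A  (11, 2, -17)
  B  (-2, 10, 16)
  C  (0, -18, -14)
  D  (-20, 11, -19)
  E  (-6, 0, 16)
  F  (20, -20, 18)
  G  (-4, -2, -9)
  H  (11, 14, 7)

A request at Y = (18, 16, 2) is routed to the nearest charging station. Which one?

H

Since √ is increasing, it suffices to compare squared distances:
|YA|² = (18−11)² + (16−2)² + (2−(-17))² = 49 + 196 + 361 = 606
|YB|² = (18−(-2))² + (16−10)² + (2−16)² = 400 + 36 + 196 = 632
|YC|² = (18−0)² + (16−(-18))² + (2−(-14))² = 324 + 1156 + 256 = 1736
|YD|² = (18−(-20))² + (16−11)² + (2−(-19))² = 1444 + 25 + 441 = 1910
|YE|² = (18−(-6))² + (16−0)² + (2−16)² = 576 + 256 + 196 = 1028
|YF|² = (18−20)² + (16−(-20))² + (2−18)² = 4 + 1296 + 256 = 1556
|YG|² = (18−(-4))² + (16−(-2))² + (2−(-9))² = 484 + 324 + 121 = 929
|YH|² = (18−11)² + (16−14)² + (2−7)² = 49 + 4 + 25 = 78
Minimum is at H.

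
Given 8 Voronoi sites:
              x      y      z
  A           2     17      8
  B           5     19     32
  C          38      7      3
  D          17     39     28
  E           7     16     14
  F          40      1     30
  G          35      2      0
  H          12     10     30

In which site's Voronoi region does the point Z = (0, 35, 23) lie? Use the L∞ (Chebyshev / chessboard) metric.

B

d(Z,A) = max(2, 18, 15) = 18
d(Z,B) = max(5, 16, 9) = 16
d(Z,C) = max(38, 28, 20) = 38
d(Z,D) = max(17, 4, 5) = 17
d(Z,E) = max(7, 19, 9) = 19
d(Z,F) = max(40, 34, 7) = 40
d(Z,G) = max(35, 33, 23) = 35
d(Z,H) = max(12, 25, 7) = 25
B is nearest.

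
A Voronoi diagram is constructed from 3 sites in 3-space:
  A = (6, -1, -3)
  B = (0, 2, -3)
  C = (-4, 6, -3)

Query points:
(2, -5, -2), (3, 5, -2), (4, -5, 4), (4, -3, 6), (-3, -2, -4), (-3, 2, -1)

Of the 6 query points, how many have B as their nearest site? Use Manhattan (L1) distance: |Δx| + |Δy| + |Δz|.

(2, -5, -2) — d to each: A:9, B:10, C:18 → nearest is A
(3, 5, -2) — d to each: A:10, B:7, C:9 → nearest is B
(4, -5, 4) — d to each: A:13, B:18, C:26 → nearest is A
(4, -3, 6) — d to each: A:13, B:18, C:26 → nearest is A
(-3, -2, -4) — d to each: A:11, B:8, C:10 → nearest is B
(-3, 2, -1) — d to each: A:14, B:5, C:7 → nearest is B
3 of the 6 points have B as nearest.

3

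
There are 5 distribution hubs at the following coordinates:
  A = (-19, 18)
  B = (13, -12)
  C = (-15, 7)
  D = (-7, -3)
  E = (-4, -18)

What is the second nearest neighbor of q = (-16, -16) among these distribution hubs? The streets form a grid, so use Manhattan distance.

D

d(q,A) = |-16−(-19)| + |-16−18| = 3 + 34 = 37
d(q,B) = |-16−13| + |-16−(-12)| = 29 + 4 = 33
d(q,C) = |-16−(-15)| + |-16−7| = 1 + 23 = 24
d(q,D) = |-16−(-7)| + |-16−(-3)| = 9 + 13 = 22
d(q,E) = |-16−(-4)| + |-16−(-18)| = 12 + 2 = 14
Sorted ascending: E, D, C, … — the second-nearest is D.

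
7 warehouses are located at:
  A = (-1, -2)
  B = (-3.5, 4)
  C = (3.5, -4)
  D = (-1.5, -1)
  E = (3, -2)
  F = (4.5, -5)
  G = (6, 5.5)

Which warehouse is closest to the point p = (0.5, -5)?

Squared Euclidean distances:
|pA|² = (0.5−(-1))² + (-5−(-2))² = 2.25 + 9 = 11.25
|pB|² = (0.5−(-3.5))² + (-5−4)² = 16 + 81 = 97
|pC|² = (0.5−3.5)² + (-5−(-4))² = 9 + 1 = 10
|pD|² = (0.5−(-1.5))² + (-5−(-1))² = 4 + 16 = 20
|pE|² = (0.5−3)² + (-5−(-2))² = 6.25 + 9 = 15.25
|pF|² = (0.5−4.5)² + (-5−(-5))² = 16 + 0 = 16
|pG|² = (0.5−6)² + (-5−5.5)² = 30.25 + 110.25 = 140.5
The smallest is to C, so p lies in the Voronoi region of C.

C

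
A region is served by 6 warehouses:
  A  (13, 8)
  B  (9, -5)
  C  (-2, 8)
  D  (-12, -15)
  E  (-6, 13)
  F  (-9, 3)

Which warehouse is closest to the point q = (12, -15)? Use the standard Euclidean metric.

Squared Euclidean distances:
|qA|² = (12−13)² + (-15−8)² = 1 + 529 = 530
|qB|² = (12−9)² + (-15−(-5))² = 9 + 100 = 109
|qC|² = (12−(-2))² + (-15−8)² = 196 + 529 = 725
|qD|² = (12−(-12))² + (-15−(-15))² = 576 + 0 = 576
|qE|² = (12−(-6))² + (-15−13)² = 324 + 784 = 1108
|qF|² = (12−(-9))² + (-15−3)² = 441 + 324 = 765
The smallest is to B, so q lies in the Voronoi region of B.

B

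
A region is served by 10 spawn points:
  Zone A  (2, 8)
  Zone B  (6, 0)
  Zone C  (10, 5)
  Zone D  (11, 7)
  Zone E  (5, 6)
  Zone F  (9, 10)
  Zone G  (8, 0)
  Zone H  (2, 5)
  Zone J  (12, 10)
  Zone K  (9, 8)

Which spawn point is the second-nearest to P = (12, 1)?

Compare squared distances (the ordering matches that of the actual distances):
d²(P, Zone A) = (12−2)² + (1−8)² = 100 + 49 = 149
d²(P, Zone B) = (12−6)² + (1−0)² = 36 + 1 = 37
d²(P, Zone C) = (12−10)² + (1−5)² = 4 + 16 = 20
d²(P, Zone D) = (12−11)² + (1−7)² = 1 + 36 = 37
d²(P, Zone E) = (12−5)² + (1−6)² = 49 + 25 = 74
d²(P, Zone F) = (12−9)² + (1−10)² = 9 + 81 = 90
d²(P, Zone G) = (12−8)² + (1−0)² = 16 + 1 = 17
d²(P, Zone H) = (12−2)² + (1−5)² = 100 + 16 = 116
d²(P, Zone J) = (12−12)² + (1−10)² = 0 + 81 = 81
d²(P, Zone K) = (12−9)² + (1−8)² = 9 + 49 = 58
Sorted ascending: Zone G, Zone C, Zone B, … — the second-nearest is Zone C.

Zone C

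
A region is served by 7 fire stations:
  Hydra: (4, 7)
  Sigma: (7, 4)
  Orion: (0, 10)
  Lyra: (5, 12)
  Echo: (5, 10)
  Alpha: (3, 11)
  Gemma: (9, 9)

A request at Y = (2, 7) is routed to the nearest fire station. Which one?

Hydra

Since √ is increasing, it suffices to compare squared distances:
d²(Y, Hydra) = (2−4)² + (7−7)² = 4 + 0 = 4
d²(Y, Sigma) = (2−7)² + (7−4)² = 25 + 9 = 34
d²(Y, Orion) = (2−0)² + (7−10)² = 4 + 9 = 13
d²(Y, Lyra) = (2−5)² + (7−12)² = 9 + 25 = 34
d²(Y, Echo) = (2−5)² + (7−10)² = 9 + 9 = 18
d²(Y, Alpha) = (2−3)² + (7−11)² = 1 + 16 = 17
d²(Y, Gemma) = (2−9)² + (7−9)² = 49 + 4 = 53
Hydra is nearest.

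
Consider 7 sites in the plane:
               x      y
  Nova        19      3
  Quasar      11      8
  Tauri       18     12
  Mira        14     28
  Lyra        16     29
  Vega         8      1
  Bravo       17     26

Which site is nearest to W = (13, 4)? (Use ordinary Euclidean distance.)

Compare squared distances (the ordering matches that of the actual distances):
d²(W, Nova) = (13−19)² + (4−3)² = 36 + 1 = 37
d²(W, Quasar) = (13−11)² + (4−8)² = 4 + 16 = 20
d²(W, Tauri) = (13−18)² + (4−12)² = 25 + 64 = 89
d²(W, Mira) = (13−14)² + (4−28)² = 1 + 576 = 577
d²(W, Lyra) = (13−16)² + (4−29)² = 9 + 625 = 634
d²(W, Vega) = (13−8)² + (4−1)² = 25 + 9 = 34
d²(W, Bravo) = (13−17)² + (4−26)² = 16 + 484 = 500
Quasar is nearest.

Quasar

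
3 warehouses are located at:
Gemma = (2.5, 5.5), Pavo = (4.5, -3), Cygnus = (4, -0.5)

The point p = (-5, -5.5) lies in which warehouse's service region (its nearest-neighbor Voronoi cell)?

Since √ is increasing, it suffices to compare squared distances:
d²(p, Gemma) = (-5−2.5)² + (-5.5−5.5)² = 56.25 + 121 = 177.25
d²(p, Pavo) = (-5−4.5)² + (-5.5−(-3))² = 90.25 + 6.25 = 96.5
d²(p, Cygnus) = (-5−4)² + (-5.5−(-0.5))² = 81 + 25 = 106
Minimum is at Pavo.

Pavo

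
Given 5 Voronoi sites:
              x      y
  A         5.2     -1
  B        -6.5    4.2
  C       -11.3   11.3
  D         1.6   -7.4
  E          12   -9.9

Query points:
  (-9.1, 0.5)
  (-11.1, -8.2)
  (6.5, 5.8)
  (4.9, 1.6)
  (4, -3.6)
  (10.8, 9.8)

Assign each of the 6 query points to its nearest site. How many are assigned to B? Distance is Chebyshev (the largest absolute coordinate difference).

(-9.1, 0.5) — d to each: A:14.3, B:3.7, C:10.8, D:10.7, E:21.1 → nearest is B
(-11.1, -8.2) — d to each: A:16.3, B:12.4, C:19.5, D:12.7, E:23.1 → nearest is B
(6.5, 5.8) — d to each: A:6.8, B:13, C:17.8, D:13.2, E:15.7 → nearest is A
(4.9, 1.6) — d to each: A:2.6, B:11.4, C:16.2, D:9, E:11.5 → nearest is A
(4, -3.6) — d to each: A:2.6, B:10.5, C:15.3, D:3.8, E:8 → nearest is A
(10.8, 9.8) — d to each: A:10.8, B:17.3, C:22.1, D:17.2, E:19.7 → nearest is A
2 of the 6 points have B as nearest.

2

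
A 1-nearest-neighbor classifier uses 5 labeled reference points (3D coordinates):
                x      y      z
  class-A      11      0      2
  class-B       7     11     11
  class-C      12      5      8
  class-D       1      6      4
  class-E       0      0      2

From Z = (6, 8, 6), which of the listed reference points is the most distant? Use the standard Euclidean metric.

class-E

Since √ is increasing, it suffices to compare squared distances:
d²(Z, class-A) = (6−11)² + (8−0)² + (6−2)² = 25 + 64 + 16 = 105
d²(Z, class-B) = (6−7)² + (8−11)² + (6−11)² = 1 + 9 + 25 = 35
d²(Z, class-C) = (6−12)² + (8−5)² + (6−8)² = 36 + 9 + 4 = 49
d²(Z, class-D) = (6−1)² + (8−6)² + (6−4)² = 25 + 4 + 4 = 33
d²(Z, class-E) = (6−0)² + (8−0)² + (6−2)² = 36 + 64 + 16 = 116
The largest is to class-E.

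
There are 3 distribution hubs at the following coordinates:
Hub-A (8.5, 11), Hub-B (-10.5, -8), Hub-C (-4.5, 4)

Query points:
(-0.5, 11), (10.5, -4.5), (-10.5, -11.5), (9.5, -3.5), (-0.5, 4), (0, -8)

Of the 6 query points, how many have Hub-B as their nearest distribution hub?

2

(-0.5, 11) — d² to each: Hub-A:81, Hub-B:461, Hub-C:65 → nearest is Hub-C
(10.5, -4.5) — d² to each: Hub-A:244.25, Hub-B:453.25, Hub-C:297.25 → nearest is Hub-A
(-10.5, -11.5) — d² to each: Hub-A:867.25, Hub-B:12.25, Hub-C:276.25 → nearest is Hub-B
(9.5, -3.5) — d² to each: Hub-A:211.25, Hub-B:420.25, Hub-C:252.25 → nearest is Hub-A
(-0.5, 4) — d² to each: Hub-A:130, Hub-B:244, Hub-C:16 → nearest is Hub-C
(0, -8) — d² to each: Hub-A:433.25, Hub-B:110.25, Hub-C:164.25 → nearest is Hub-B
2 of the 6 points have Hub-B as nearest.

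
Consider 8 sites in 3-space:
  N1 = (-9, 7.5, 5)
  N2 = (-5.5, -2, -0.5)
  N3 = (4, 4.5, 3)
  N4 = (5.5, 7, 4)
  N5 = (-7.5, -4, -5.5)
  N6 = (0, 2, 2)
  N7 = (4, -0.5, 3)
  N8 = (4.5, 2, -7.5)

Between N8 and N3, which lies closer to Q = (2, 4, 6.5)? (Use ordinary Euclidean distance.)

N3

Compare squared distances:
|QN8|² = (2−4.5)² + (4−2)² + (6.5−(-7.5))² = 6.25 + 4 + 196 = 206.25
|QN3|² = (2−4)² + (4−4.5)² + (6.5−3)² = 4 + 0.25 + 12.25 = 16.5
206.25 > 16.5, so N3 is closer.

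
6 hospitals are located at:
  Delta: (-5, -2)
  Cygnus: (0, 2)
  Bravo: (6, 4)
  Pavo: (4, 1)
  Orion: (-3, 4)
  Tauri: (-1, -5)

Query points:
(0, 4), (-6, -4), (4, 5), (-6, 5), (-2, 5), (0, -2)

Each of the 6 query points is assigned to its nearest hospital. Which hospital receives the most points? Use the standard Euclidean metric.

Orion

(0, 4) — d² to each: Delta:61, Cygnus:4, Bravo:36, Pavo:25, Orion:9, Tauri:82 → nearest is Cygnus
(-6, -4) — d² to each: Delta:5, Cygnus:72, Bravo:208, Pavo:125, Orion:73, Tauri:26 → nearest is Delta
(4, 5) — d² to each: Delta:130, Cygnus:25, Bravo:5, Pavo:16, Orion:50, Tauri:125 → nearest is Bravo
(-6, 5) — d² to each: Delta:50, Cygnus:45, Bravo:145, Pavo:116, Orion:10, Tauri:125 → nearest is Orion
(-2, 5) — d² to each: Delta:58, Cygnus:13, Bravo:65, Pavo:52, Orion:2, Tauri:101 → nearest is Orion
(0, -2) — d² to each: Delta:25, Cygnus:16, Bravo:72, Pavo:25, Orion:45, Tauri:10 → nearest is Tauri
Tally — Delta:1, Cygnus:1, Bravo:1, Orion:2, Tauri:1. Orion captures the most (2).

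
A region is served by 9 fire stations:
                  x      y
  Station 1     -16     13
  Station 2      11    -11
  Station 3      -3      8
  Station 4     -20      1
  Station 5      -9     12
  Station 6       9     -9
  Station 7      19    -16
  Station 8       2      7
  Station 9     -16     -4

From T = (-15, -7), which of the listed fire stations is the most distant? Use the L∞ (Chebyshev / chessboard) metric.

d(T, Station 1) = max(1, 20) = 20
d(T, Station 2) = max(26, 4) = 26
d(T, Station 3) = max(12, 15) = 15
d(T, Station 4) = max(5, 8) = 8
d(T, Station 5) = max(6, 19) = 19
d(T, Station 6) = max(24, 2) = 24
d(T, Station 7) = max(34, 9) = 34
d(T, Station 8) = max(17, 14) = 17
d(T, Station 9) = max(1, 3) = 3
The largest is to Station 7.

Station 7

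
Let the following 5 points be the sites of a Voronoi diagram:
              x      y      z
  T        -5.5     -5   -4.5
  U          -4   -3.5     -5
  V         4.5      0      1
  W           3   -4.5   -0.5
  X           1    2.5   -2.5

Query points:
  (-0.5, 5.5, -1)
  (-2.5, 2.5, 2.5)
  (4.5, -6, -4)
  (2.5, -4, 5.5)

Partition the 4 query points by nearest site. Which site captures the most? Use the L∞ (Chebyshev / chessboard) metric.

(-0.5, 5.5, -1) — d to each: T:10.5, U:9, V:5.5, W:10, X:3 → nearest is X
(-2.5, 2.5, 2.5) — d to each: T:7.5, U:7.5, V:7, W:7, X:5 → nearest is X
(4.5, -6, -4) — d to each: T:10, U:8.5, V:6, W:3.5, X:8.5 → nearest is W
(2.5, -4, 5.5) — d to each: T:10, U:10.5, V:4.5, W:6, X:8 → nearest is V
Tally — V:1, W:1, X:2. X captures the most (2).

X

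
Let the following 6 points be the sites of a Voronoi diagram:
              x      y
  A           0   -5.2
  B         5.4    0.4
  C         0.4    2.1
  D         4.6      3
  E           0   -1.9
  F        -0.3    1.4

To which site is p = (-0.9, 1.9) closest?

Since √ is increasing, it suffices to compare squared distances:
|pA|² = (-0.9−0)² + (1.9−(-5.2))² = 0.81 + 50.41 = 51.22
|pB|² = (-0.9−5.4)² + (1.9−0.4)² = 39.69 + 2.25 = 41.94
|pC|² = (-0.9−0.4)² + (1.9−2.1)² = 1.69 + 0.04 = 1.73
|pD|² = (-0.9−4.6)² + (1.9−3)² = 30.25 + 1.21 = 31.46
|pE|² = (-0.9−0)² + (1.9−(-1.9))² = 0.81 + 14.44 = 15.25
|pF|² = (-0.9−(-0.3))² + (1.9−1.4)² = 0.36 + 0.25 = 0.61
The smallest is to F, so p lies in the Voronoi region of F.

F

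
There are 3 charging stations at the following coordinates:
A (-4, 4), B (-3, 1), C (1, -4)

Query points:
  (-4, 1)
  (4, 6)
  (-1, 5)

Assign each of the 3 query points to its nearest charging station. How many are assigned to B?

(-4, 1) — d² to each: A:9, B:1, C:50 → nearest is B
(4, 6) — d² to each: A:68, B:74, C:109 → nearest is A
(-1, 5) — d² to each: A:10, B:20, C:85 → nearest is A
1 of the 3 points has B as nearest.

1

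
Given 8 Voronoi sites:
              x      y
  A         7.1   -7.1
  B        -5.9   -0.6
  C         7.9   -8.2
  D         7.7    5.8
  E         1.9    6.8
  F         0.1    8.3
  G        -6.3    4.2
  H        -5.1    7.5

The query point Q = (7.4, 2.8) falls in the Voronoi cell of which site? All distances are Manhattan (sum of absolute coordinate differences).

D

d(Q,A) = 0.3 + 9.9 = 10.2
d(Q,B) = 13.3 + 3.4 = 16.7
d(Q,C) = 0.5 + 11 = 11.5
d(Q,D) = 0.3 + 3 = 3.3
d(Q,E) = 5.5 + 4 = 9.5
d(Q,F) = 7.3 + 5.5 = 12.8
d(Q,G) = 13.7 + 1.4 = 15.1
d(Q,H) = 12.5 + 4.7 = 17.2
Minimum is at D.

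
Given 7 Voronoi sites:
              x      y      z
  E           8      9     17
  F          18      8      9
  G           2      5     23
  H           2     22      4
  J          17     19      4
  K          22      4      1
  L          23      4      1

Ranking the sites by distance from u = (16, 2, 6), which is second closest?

Squared Euclidean distances:
|uE|² = 64 + 49 + 121 = 234
|uF|² = 4 + 36 + 9 = 49
|uG|² = 196 + 9 + 289 = 494
|uH|² = 196 + 400 + 4 = 600
|uJ|² = 1 + 289 + 4 = 294
|uK|² = 36 + 4 + 25 = 65
|uL|² = 49 + 4 + 25 = 78
Sorted ascending: F, K, L, … — the second-nearest is K.

K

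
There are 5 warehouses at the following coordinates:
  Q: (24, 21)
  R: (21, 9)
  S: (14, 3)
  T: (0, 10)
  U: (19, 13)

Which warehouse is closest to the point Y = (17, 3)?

Squared Euclidean distances:
|YQ|² = 49 + 324 = 373
|YR|² = 16 + 36 = 52
|YS|² = 9 + 0 = 9
|YT|² = 289 + 49 = 338
|YU|² = 4 + 100 = 104
The smallest is to S, so Y lies in the Voronoi region of S.

S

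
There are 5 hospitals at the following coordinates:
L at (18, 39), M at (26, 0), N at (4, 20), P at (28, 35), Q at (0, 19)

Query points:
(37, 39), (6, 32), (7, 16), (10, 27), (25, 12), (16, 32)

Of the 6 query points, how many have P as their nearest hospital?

(37, 39) — d² to each: L:361, M:1642, N:1450, P:97, Q:1769 → nearest is P
(6, 32) — d² to each: L:193, M:1424, N:148, P:493, Q:205 → nearest is N
(7, 16) — d² to each: L:650, M:617, N:25, P:802, Q:58 → nearest is N
(10, 27) — d² to each: L:208, M:985, N:85, P:388, Q:164 → nearest is N
(25, 12) — d² to each: L:778, M:145, N:505, P:538, Q:674 → nearest is M
(16, 32) — d² to each: L:53, M:1124, N:288, P:153, Q:425 → nearest is L
1 of the 6 points has P as nearest.

1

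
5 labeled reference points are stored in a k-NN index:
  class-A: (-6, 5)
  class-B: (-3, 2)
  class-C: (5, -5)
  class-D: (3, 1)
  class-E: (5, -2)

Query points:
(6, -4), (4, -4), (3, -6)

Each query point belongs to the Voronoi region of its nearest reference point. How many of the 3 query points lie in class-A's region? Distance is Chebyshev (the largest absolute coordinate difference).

(6, -4) — d to each: class-A:12, class-B:9, class-C:1, class-D:5, class-E:2 → nearest is class-C
(4, -4) — d to each: class-A:10, class-B:7, class-C:1, class-D:5, class-E:2 → nearest is class-C
(3, -6) — d to each: class-A:11, class-B:8, class-C:2, class-D:7, class-E:4 → nearest is class-C
0 of the 3 points have class-A as nearest.

0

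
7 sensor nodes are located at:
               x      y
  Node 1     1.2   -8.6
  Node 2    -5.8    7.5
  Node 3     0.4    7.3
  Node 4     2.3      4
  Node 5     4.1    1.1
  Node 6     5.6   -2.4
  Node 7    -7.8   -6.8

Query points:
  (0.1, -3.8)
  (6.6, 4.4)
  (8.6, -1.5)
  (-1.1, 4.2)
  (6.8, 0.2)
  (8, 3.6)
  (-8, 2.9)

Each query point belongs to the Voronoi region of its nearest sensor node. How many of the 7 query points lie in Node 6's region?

1

(0.1, -3.8) — d² to each: Node 1:24.25, Node 2:162.5, Node 3:123.3, Node 4:65.68, Node 5:40.01, Node 6:32.21, Node 7:71.41 → nearest is Node 1
(6.6, 4.4) — d² to each: Node 1:198.16, Node 2:163.37, Node 3:46.85, Node 4:18.65, Node 5:17.14, Node 6:47.24, Node 7:332.8 → nearest is Node 5
(8.6, -1.5) — d² to each: Node 1:105.17, Node 2:288.36, Node 3:144.68, Node 4:69.94, Node 5:27.01, Node 6:9.81, Node 7:297.05 → nearest is Node 6
(-1.1, 4.2) — d² to each: Node 1:169.13, Node 2:32.98, Node 3:11.86, Node 4:11.6, Node 5:36.65, Node 6:88.45, Node 7:165.89 → nearest is Node 4
(6.8, 0.2) — d² to each: Node 1:108.8, Node 2:212.05, Node 3:91.37, Node 4:34.69, Node 5:8.1, Node 6:8.2, Node 7:262.16 → nearest is Node 5
(8, 3.6) — d² to each: Node 1:195.08, Node 2:205.65, Node 3:71.45, Node 4:32.65, Node 5:21.46, Node 6:41.76, Node 7:357.8 → nearest is Node 5
(-8, 2.9) — d² to each: Node 1:216.89, Node 2:26, Node 3:89.92, Node 4:107.3, Node 5:149.65, Node 6:213.05, Node 7:94.13 → nearest is Node 2
1 of the 7 points has Node 6 as nearest.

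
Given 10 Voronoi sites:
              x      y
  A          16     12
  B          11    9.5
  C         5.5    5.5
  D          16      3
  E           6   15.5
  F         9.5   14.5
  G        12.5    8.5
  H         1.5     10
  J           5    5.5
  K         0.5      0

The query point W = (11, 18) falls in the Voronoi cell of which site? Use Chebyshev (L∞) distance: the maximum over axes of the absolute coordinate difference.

F

d(W,A) = max(5, 6) = 6
d(W,B) = max(0, 8.5) = 8.5
d(W,C) = max(5.5, 12.5) = 12.5
d(W,D) = max(5, 15) = 15
d(W,E) = max(5, 2.5) = 5
d(W,F) = max(1.5, 3.5) = 3.5
d(W,G) = max(1.5, 9.5) = 9.5
d(W,H) = max(9.5, 8) = 9.5
d(W,J) = max(6, 12.5) = 12.5
d(W,K) = max(10.5, 18) = 18
F is nearest.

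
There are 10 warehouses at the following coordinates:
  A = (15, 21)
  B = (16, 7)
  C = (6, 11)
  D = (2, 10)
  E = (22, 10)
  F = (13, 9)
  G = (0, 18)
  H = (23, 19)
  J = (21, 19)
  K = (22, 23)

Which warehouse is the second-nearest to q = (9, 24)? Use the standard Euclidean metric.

G

Squared Euclidean distances:
|qA|² = 36 + 9 = 45
|qB|² = 49 + 289 = 338
|qC|² = 9 + 169 = 178
|qD|² = 49 + 196 = 245
|qE|² = 169 + 196 = 365
|qF|² = 16 + 225 = 241
|qG|² = 81 + 36 = 117
|qH|² = 196 + 25 = 221
|qJ|² = 144 + 25 = 169
|qK|² = 169 + 1 = 170
Sorted ascending: A, G, J, … — the second-nearest is G.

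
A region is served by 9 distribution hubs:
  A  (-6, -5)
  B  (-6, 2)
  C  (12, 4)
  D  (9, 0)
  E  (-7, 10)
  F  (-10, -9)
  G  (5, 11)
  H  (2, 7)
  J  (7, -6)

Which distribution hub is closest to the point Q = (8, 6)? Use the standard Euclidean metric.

C

Since √ is increasing, it suffices to compare squared distances:
|QA|² = (8−(-6))² + (6−(-5))² = 196 + 121 = 317
|QB|² = (8−(-6))² + (6−2)² = 196 + 16 = 212
|QC|² = (8−12)² + (6−4)² = 16 + 4 = 20
|QD|² = (8−9)² + (6−0)² = 1 + 36 = 37
|QE|² = (8−(-7))² + (6−10)² = 225 + 16 = 241
|QF|² = (8−(-10))² + (6−(-9))² = 324 + 225 = 549
|QG|² = (8−5)² + (6−11)² = 9 + 25 = 34
|QH|² = (8−2)² + (6−7)² = 36 + 1 = 37
|QJ|² = (8−7)² + (6−(-6))² = 1 + 144 = 145
Minimum is at C.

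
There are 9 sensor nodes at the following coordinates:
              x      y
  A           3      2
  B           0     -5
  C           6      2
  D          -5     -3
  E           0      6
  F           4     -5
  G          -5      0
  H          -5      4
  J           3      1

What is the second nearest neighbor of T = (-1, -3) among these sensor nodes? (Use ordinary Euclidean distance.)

Squared Euclidean distances:
|TA|² = 16 + 25 = 41
|TB|² = 1 + 4 = 5
|TC|² = 49 + 25 = 74
|TD|² = 16 + 0 = 16
|TE|² = 1 + 81 = 82
|TF|² = 25 + 4 = 29
|TG|² = 16 + 9 = 25
|TH|² = 16 + 49 = 65
|TJ|² = 16 + 16 = 32
Sorted ascending: B, D, G, … — the second-nearest is D.

D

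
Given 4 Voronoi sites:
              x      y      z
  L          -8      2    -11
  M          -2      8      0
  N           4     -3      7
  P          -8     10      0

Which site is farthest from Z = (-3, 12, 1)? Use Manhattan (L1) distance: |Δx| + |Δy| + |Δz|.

N

d(Z,L) = |-3−(-8)| + |12−2| + |1−(-11)| = 5 + 10 + 12 = 27
d(Z,M) = |-3−(-2)| + |12−8| + |1−0| = 1 + 4 + 1 = 6
d(Z,N) = |-3−4| + |12−(-3)| + |1−7| = 7 + 15 + 6 = 28
d(Z,P) = |-3−(-8)| + |12−10| + |1−0| = 5 + 2 + 1 = 8
The largest is to N.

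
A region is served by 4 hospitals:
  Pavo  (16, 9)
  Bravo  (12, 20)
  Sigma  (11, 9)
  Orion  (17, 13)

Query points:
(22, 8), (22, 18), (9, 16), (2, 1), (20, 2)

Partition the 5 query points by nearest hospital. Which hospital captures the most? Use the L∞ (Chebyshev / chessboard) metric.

Orion

(22, 8) — d to each: Pavo:6, Bravo:12, Sigma:11, Orion:5 → nearest is Orion
(22, 18) — d to each: Pavo:9, Bravo:10, Sigma:11, Orion:5 → nearest is Orion
(9, 16) — d to each: Pavo:7, Bravo:4, Sigma:7, Orion:8 → nearest is Bravo
(2, 1) — d to each: Pavo:14, Bravo:19, Sigma:9, Orion:15 → nearest is Sigma
(20, 2) — d to each: Pavo:7, Bravo:18, Sigma:9, Orion:11 → nearest is Pavo
Tally — Pavo:1, Bravo:1, Sigma:1, Orion:2. Orion captures the most (2).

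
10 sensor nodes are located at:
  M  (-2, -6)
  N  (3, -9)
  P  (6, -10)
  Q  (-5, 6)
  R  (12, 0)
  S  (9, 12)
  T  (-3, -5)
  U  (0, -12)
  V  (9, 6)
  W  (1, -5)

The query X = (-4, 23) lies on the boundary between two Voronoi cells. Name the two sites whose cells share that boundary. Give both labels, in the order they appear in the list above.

Squared distances from X to each site:
|XM|² = 4 + 841 = 845
|XN|² = 49 + 1024 = 1073
|XP|² = 100 + 1089 = 1189
|XQ|² = 1 + 289 = 290
|XR|² = 256 + 529 = 785
|XS|² = 169 + 121 = 290
|XT|² = 1 + 784 = 785
|XU|² = 16 + 1225 = 1241
|XV|² = 169 + 289 = 458
|XW|² = 25 + 784 = 809
X is equidistant from Q and S (both at squared distance 290), and every other site is strictly farther — so X lies on the Q–S Voronoi edge.

Q and S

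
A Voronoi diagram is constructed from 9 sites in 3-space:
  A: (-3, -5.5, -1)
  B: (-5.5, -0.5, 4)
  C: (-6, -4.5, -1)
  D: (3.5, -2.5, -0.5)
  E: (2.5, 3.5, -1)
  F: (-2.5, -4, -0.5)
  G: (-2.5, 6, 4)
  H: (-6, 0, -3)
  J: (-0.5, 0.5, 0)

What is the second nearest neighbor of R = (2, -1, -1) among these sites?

Squared Euclidean distances:
|RA|² = (2−(-3))² + (-1−(-5.5))² + (-1−(-1))² = 25 + 20.25 + 0 = 45.25
|RB|² = (2−(-5.5))² + (-1−(-0.5))² + (-1−4)² = 56.25 + 0.25 + 25 = 81.5
|RC|² = (2−(-6))² + (-1−(-4.5))² + (-1−(-1))² = 64 + 12.25 + 0 = 76.25
|RD|² = (2−3.5)² + (-1−(-2.5))² + (-1−(-0.5))² = 2.25 + 2.25 + 0.25 = 4.75
|RE|² = (2−2.5)² + (-1−3.5)² + (-1−(-1))² = 0.25 + 20.25 + 0 = 20.5
|RF|² = (2−(-2.5))² + (-1−(-4))² + (-1−(-0.5))² = 20.25 + 9 + 0.25 = 29.5
|RG|² = (2−(-2.5))² + (-1−6)² + (-1−4)² = 20.25 + 49 + 25 = 94.25
|RH|² = (2−(-6))² + (-1−0)² + (-1−(-3))² = 64 + 1 + 4 = 69
|RJ|² = (2−(-0.5))² + (-1−0.5)² + (-1−0)² = 6.25 + 2.25 + 1 = 9.5
Sorted ascending: D, J, E, … — the second-nearest is J.

J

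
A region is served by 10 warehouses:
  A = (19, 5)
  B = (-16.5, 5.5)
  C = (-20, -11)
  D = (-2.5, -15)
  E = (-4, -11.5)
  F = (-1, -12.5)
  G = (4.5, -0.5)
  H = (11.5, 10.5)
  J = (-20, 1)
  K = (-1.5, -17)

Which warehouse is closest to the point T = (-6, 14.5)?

B

Since √ is increasing, it suffices to compare squared distances:
|TA|² = 625 + 90.25 = 715.25
|TB|² = 110.25 + 81 = 191.25
|TC|² = 196 + 650.25 = 846.25
|TD|² = 12.25 + 870.25 = 882.5
|TE|² = 4 + 676 = 680
|TF|² = 25 + 729 = 754
|TG|² = 110.25 + 225 = 335.25
|TH|² = 306.25 + 16 = 322.25
|TJ|² = 196 + 182.25 = 378.25
|TK|² = 20.25 + 992.25 = 1012.5
Minimum is at B.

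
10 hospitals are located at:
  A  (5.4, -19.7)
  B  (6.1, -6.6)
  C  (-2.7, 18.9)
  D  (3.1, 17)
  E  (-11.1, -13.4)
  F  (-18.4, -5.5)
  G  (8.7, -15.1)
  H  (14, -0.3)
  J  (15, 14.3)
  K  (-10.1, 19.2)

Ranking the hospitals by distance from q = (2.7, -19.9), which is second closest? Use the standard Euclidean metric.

G

Since √ is increasing, it suffices to compare squared distances:
|qA|² = (2.7−5.4)² + (-19.9−(-19.7))² = 7.29 + 0.04 = 7.33
|qB|² = (2.7−6.1)² + (-19.9−(-6.6))² = 11.56 + 176.89 = 188.45
|qC|² = (2.7−(-2.7))² + (-19.9−18.9)² = 29.16 + 1505.44 = 1534.6
|qD|² = (2.7−3.1)² + (-19.9−17)² = 0.16 + 1361.61 = 1361.77
|qE|² = (2.7−(-11.1))² + (-19.9−(-13.4))² = 190.44 + 42.25 = 232.69
|qF|² = (2.7−(-18.4))² + (-19.9−(-5.5))² = 445.21 + 207.36 = 652.57
|qG|² = (2.7−8.7)² + (-19.9−(-15.1))² = 36 + 23.04 = 59.04
|qH|² = (2.7−14)² + (-19.9−(-0.3))² = 127.69 + 384.16 = 511.85
|qJ|² = (2.7−15)² + (-19.9−14.3)² = 151.29 + 1169.64 = 1320.93
|qK|² = (2.7−(-10.1))² + (-19.9−19.2)² = 163.84 + 1528.81 = 1692.65
Sorted ascending: A, G, B, … — the second-nearest is G.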